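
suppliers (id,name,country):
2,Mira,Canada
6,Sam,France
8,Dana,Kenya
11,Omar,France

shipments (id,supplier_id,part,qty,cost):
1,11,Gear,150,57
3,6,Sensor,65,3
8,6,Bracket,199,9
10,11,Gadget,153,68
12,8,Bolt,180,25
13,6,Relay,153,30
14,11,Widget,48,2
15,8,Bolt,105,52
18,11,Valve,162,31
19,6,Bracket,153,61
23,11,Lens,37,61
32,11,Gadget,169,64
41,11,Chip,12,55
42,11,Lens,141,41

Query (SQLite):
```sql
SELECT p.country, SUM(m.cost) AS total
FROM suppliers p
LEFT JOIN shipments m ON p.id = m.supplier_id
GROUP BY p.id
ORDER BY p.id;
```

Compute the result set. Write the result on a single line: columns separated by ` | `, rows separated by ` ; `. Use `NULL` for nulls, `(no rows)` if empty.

Canada | NULL ; France | 103 ; Kenya | 77 ; France | 379

LEFT JOIN keeps every suppliers row; unmatched ones get NULL for shipments columns.
Group by suppliers.id and compute SUM(m.cost). SUM over an all-NULL group is NULL.
  2: ids {—} → SUM(m.cost)=NULL
  6: ids {3, 8, 13, 19} → SUM(m.cost)=103
  8: ids {12, 15} → SUM(m.cost)=77
  11: ids {1, 10, 14, 18, 23, 32, 41, 42} → SUM(m.cost)=379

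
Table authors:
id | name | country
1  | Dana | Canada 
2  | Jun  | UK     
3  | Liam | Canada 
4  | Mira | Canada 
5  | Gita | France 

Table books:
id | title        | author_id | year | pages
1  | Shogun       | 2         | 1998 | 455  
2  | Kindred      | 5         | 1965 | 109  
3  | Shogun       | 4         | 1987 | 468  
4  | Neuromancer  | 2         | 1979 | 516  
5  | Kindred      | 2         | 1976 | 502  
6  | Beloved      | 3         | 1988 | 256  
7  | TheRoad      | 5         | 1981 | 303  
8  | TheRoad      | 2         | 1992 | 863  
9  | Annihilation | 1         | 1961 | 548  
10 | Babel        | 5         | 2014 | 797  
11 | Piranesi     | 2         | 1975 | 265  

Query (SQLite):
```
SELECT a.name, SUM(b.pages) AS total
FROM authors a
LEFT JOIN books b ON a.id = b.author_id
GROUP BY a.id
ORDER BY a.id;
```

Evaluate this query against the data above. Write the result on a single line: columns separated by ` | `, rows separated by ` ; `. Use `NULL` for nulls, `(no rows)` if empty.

Dana | 548 ; Jun | 2601 ; Liam | 256 ; Mira | 468 ; Gita | 1209

LEFT JOIN keeps every authors row; unmatched ones get NULL for books columns.
Group by authors.id and compute SUM(b.pages). SUM over an all-NULL group is NULL.
  1: ids {9} → SUM(b.pages)=548
  2: ids {1, 4, 5, 8, 11} → SUM(b.pages)=2601
  3: ids {6} → SUM(b.pages)=256
  4: ids {3} → SUM(b.pages)=468
  5: ids {2, 7, 10} → SUM(b.pages)=1209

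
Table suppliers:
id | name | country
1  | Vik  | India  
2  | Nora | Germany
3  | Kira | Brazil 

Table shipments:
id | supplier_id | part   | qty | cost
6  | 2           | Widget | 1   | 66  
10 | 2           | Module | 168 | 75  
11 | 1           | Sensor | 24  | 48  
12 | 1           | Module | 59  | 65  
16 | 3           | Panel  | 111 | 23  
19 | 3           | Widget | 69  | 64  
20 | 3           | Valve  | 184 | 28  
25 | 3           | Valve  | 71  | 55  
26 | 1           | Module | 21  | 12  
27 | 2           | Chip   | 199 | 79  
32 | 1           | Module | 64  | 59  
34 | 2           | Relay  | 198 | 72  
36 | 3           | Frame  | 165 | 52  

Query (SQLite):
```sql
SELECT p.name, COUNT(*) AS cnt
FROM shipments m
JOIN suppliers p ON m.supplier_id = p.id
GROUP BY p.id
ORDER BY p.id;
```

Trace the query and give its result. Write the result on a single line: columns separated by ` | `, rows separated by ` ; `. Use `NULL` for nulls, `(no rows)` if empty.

Vik | 4 ; Nora | 4 ; Kira | 5

Join each shipments row to its suppliers via supplier_id.
Group joined rows by suppliers.id; compute COUNT(*) per group.
  1: ids {11, 12, 26, 32} → COUNT(*)=4
  2: ids {6, 10, 27, 34} → COUNT(*)=4
  3: ids {16, 19, 20, 25, 36} → COUNT(*)=5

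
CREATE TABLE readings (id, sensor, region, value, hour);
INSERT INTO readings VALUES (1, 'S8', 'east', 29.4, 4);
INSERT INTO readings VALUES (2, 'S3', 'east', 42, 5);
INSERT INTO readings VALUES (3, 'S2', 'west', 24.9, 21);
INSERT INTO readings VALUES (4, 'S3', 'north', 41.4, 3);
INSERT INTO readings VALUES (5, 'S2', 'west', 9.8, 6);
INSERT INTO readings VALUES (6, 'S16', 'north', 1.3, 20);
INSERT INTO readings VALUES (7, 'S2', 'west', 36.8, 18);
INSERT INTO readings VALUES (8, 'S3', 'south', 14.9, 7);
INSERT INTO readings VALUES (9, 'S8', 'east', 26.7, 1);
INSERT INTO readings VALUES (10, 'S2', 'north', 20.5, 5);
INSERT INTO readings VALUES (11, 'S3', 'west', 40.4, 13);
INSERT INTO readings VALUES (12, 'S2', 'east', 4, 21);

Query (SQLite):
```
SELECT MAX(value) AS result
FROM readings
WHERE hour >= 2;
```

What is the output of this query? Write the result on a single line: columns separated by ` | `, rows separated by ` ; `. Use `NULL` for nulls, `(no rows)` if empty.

42

Rows where hour >= 2 → value values: [29.4, 42, 24.9, 41.4, 9.8, 1.3, 36.8, 14.9, 20.5, 40.4, 4].
MAX of non-NULL values = 42.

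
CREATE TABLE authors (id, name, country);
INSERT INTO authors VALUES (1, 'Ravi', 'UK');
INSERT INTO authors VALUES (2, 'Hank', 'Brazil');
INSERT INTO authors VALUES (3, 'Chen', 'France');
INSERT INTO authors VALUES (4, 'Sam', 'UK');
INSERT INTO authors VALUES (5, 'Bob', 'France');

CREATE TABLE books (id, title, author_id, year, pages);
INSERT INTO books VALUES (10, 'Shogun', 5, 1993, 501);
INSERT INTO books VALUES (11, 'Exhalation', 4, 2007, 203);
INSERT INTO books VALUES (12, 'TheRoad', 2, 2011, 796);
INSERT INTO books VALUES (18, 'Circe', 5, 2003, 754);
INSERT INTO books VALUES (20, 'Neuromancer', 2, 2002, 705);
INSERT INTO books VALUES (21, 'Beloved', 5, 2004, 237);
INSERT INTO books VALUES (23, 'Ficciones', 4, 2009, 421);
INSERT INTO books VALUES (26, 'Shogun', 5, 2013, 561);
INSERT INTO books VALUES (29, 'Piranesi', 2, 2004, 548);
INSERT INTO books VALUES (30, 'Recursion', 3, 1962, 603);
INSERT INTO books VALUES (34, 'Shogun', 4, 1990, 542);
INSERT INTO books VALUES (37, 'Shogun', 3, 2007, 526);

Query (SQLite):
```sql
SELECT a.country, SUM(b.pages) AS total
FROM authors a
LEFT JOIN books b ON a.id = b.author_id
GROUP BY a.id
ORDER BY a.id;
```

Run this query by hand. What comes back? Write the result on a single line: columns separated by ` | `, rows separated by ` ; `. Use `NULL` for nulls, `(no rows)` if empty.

LEFT JOIN keeps every authors row; unmatched ones get NULL for books columns.
Group by authors.id and compute SUM(b.pages). SUM over an all-NULL group is NULL.
  1: ids {—} → SUM(b.pages)=NULL
  2: ids {12, 20, 29} → SUM(b.pages)=2049
  3: ids {30, 37} → SUM(b.pages)=1129
  4: ids {11, 23, 34} → SUM(b.pages)=1166
  5: ids {10, 18, 21, 26} → SUM(b.pages)=2053

UK | NULL ; Brazil | 2049 ; France | 1129 ; UK | 1166 ; France | 2053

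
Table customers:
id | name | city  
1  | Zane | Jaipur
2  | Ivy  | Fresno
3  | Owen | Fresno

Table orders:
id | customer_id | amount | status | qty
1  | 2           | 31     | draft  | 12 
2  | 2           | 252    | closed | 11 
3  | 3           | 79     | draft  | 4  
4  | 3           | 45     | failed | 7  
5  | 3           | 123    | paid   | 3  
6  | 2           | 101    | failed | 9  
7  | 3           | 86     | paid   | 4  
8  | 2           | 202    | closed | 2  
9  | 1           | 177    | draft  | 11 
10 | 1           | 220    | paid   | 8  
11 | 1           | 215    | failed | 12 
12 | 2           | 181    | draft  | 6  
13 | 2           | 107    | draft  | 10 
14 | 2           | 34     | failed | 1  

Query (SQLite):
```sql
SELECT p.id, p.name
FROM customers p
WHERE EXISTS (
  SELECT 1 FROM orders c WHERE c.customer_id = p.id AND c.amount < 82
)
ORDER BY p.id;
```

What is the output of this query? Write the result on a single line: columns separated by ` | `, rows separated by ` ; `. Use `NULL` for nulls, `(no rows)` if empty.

For each customers row, check whether any orders with matching customer_id has amount < 82.
Keep rows where that is true.

2 | Ivy ; 3 | Owen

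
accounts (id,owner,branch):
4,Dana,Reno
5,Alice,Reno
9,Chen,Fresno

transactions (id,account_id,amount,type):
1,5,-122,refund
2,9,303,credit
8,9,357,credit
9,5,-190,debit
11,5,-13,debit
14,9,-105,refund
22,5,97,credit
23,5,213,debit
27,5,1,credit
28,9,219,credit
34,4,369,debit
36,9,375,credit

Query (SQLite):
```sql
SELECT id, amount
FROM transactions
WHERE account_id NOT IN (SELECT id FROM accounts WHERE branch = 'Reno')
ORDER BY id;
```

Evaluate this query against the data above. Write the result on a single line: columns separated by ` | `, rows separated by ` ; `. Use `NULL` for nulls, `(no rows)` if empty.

2 | 303 ; 8 | 357 ; 14 | -105 ; 28 | 219 ; 36 | 375

Inner query: accounts.id where branch = 'Reno'.
Outer: keep transactions rows whose account_id is not in that set.
Inner query → {4, 5}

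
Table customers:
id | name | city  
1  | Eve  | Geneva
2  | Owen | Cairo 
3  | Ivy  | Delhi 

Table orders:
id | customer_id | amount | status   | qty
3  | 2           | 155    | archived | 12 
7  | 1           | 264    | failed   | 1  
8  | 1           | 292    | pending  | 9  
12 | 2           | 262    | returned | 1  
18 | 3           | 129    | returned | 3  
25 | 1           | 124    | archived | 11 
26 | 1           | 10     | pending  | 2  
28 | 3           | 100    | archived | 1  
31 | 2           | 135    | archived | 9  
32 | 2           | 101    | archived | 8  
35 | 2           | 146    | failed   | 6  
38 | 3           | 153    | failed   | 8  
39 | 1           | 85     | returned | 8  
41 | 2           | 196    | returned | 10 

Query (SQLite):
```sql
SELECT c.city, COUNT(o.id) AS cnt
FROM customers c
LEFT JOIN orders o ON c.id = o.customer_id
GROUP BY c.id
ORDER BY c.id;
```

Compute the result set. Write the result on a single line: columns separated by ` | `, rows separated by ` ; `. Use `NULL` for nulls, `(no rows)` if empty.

LEFT JOIN keeps every customers row; unmatched ones get NULL for orders columns.
Group by customers.id and compute COUNT(o.id). COUNT(col) of an all-NULL group is 0.
  1: ids {7, 8, 25, 26, 39} → COUNT(o.id)=5
  2: ids {3, 12, 31, 32, 35, 41} → COUNT(o.id)=6
  3: ids {18, 28, 38} → COUNT(o.id)=3

Geneva | 5 ; Cairo | 6 ; Delhi | 3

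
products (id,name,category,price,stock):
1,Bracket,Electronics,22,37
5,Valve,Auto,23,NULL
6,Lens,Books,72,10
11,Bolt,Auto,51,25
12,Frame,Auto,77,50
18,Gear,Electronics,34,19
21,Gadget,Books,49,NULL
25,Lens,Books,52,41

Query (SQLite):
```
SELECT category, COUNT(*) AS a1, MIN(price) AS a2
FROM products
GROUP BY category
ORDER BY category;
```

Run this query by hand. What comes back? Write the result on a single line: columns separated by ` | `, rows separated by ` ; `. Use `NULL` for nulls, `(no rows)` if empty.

Group products by category.
Per group compute: COUNT(*), MIN(price).
  Auto: ids {5, 11, 12} → COUNT(*)=3, MIN(price)=23
  Books: ids {6, 21, 25} → COUNT(*)=3, MIN(price)=49
  Electronics: ids {1, 18} → COUNT(*)=2, MIN(price)=22

Auto | 3 | 23 ; Books | 3 | 49 ; Electronics | 2 | 22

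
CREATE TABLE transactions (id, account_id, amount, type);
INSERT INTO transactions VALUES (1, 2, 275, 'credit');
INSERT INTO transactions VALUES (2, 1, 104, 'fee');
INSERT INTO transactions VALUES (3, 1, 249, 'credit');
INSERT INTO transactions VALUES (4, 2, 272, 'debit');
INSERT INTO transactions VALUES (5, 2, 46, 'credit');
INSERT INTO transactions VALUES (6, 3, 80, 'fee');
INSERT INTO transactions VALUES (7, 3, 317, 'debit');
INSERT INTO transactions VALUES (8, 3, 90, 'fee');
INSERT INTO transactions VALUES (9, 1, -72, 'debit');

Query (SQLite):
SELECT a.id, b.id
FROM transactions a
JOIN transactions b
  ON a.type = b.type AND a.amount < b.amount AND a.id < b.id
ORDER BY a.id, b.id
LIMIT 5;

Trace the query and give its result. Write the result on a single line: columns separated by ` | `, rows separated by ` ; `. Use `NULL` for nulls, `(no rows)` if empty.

Pairs (a,b) with same type, a.amount < b.amount, a.id < b.id.
type groups: credit:{1,3,5} debit:{4,7,9} fee:{2,6,8}
Ordered by (a.id, b.id); first 5.

4 | 7 ; 6 | 8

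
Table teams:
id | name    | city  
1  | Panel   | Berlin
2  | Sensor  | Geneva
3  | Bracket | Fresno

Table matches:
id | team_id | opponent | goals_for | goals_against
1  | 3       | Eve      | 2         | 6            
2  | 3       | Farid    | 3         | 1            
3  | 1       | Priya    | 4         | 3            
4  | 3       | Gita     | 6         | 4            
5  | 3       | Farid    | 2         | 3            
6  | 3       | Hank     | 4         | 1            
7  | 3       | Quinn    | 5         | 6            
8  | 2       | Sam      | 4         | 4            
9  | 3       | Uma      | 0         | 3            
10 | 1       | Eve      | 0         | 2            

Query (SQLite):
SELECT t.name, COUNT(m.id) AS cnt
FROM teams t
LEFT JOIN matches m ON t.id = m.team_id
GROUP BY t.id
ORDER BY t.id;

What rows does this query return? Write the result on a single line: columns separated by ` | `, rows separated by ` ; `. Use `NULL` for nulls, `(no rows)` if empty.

LEFT JOIN keeps every teams row; unmatched ones get NULL for matches columns.
Group by teams.id and compute COUNT(m.id). COUNT(col) of an all-NULL group is 0.
  1: ids {3, 10} → COUNT(m.id)=2
  2: ids {8} → COUNT(m.id)=1
  3: ids {1, 2, 4, 5, 6, 7, 9} → COUNT(m.id)=7

Panel | 2 ; Sensor | 1 ; Bracket | 7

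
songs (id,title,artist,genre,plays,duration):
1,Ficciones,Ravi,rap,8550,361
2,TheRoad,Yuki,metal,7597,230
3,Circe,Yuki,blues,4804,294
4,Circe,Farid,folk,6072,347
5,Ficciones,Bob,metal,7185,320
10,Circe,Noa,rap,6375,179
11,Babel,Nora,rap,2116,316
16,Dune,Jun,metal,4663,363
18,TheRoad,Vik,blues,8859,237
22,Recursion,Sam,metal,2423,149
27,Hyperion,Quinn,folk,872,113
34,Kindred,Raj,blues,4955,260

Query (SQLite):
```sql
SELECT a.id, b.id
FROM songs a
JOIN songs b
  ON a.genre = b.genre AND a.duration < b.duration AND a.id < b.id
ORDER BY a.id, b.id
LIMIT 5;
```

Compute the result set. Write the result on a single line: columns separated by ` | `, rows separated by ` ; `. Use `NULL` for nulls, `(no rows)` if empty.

2 | 5 ; 2 | 16 ; 5 | 16 ; 10 | 11 ; 18 | 34

Pairs (a,b) with same genre, a.duration < b.duration, a.id < b.id.
genre groups: blues:{3,18,34} folk:{4,27} metal:{2,5,16,22} rap:{1,10,11}
Ordered by (a.id, b.id); first 5.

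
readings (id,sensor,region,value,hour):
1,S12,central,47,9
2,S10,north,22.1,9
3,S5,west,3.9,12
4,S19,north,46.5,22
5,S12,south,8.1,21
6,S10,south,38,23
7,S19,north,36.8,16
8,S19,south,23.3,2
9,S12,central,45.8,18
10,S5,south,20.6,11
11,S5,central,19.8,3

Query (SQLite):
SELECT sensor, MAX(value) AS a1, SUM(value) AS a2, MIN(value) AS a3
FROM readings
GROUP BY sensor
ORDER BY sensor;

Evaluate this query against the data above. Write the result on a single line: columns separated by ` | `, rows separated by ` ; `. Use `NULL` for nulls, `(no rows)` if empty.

Group readings by sensor.
Per group compute: MAX(value), SUM(value), MIN(value).
  S10: ids {2, 6} → MAX(value)=38, SUM(value)=60.1, MIN(value)=22.1
  S12: ids {1, 5, 9} → MAX(value)=47, SUM(value)=100.9, MIN(value)=8.1
  S19: ids {4, 7, 8} → MAX(value)=46.5, SUM(value)=106.6, MIN(value)=23.3
  S5: ids {3, 10, 11} → MAX(value)=20.6, SUM(value)=44.3, MIN(value)=3.9

S10 | 38 | 60.1 | 22.1 ; S12 | 47 | 100.9 | 8.1 ; S19 | 46.5 | 106.6 | 23.3 ; S5 | 20.6 | 44.3 | 3.9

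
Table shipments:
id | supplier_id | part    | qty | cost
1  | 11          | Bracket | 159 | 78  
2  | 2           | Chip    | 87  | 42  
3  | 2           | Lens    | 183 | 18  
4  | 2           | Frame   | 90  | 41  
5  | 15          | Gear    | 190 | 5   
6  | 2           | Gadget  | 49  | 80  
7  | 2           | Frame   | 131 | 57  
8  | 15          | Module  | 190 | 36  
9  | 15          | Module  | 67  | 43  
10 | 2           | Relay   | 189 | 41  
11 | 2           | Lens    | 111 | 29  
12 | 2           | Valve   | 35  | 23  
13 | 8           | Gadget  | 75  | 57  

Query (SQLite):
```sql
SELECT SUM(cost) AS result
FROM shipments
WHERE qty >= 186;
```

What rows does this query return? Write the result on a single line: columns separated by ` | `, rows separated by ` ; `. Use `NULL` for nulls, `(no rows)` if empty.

82

Rows where qty >= 186 → cost values: [5, 36, 41].
SUM of non-NULL values = 82.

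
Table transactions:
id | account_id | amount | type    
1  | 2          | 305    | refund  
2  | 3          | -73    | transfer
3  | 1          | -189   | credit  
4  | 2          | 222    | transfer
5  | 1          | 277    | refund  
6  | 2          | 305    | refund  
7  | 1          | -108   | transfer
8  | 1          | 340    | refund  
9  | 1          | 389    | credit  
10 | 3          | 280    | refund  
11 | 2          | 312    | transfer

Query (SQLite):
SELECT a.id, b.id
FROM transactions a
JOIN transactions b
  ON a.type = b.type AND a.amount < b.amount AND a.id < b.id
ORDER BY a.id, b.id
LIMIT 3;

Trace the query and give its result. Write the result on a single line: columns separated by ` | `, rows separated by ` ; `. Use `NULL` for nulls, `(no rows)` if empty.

1 | 8 ; 2 | 4 ; 2 | 11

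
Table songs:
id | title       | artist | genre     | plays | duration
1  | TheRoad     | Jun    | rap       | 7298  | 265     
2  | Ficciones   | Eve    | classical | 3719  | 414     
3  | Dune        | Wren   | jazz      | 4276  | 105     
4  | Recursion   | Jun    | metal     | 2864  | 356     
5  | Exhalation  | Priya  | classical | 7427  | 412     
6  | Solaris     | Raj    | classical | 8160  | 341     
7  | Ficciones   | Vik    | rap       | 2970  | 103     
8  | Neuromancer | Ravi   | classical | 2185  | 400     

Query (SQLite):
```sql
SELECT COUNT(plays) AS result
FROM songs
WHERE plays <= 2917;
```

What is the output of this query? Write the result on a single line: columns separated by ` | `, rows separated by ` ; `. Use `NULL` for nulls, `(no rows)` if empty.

2

Rows where plays <= 2917 → plays values: [2864, 2185].
COUNT(plays) counts non-NULL values → 2.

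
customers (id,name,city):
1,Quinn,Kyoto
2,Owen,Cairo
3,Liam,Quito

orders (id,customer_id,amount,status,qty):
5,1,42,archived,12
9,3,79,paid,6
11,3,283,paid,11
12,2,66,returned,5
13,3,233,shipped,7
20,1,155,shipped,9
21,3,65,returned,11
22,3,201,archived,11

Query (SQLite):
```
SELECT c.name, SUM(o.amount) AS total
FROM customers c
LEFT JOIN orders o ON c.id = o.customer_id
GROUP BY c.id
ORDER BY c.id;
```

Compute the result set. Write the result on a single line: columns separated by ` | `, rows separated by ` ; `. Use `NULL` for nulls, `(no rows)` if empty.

LEFT JOIN keeps every customers row; unmatched ones get NULL for orders columns.
Group by customers.id and compute SUM(o.amount). SUM over an all-NULL group is NULL.
  1: ids {5, 20} → SUM(o.amount)=197
  2: ids {12} → SUM(o.amount)=66
  3: ids {9, 11, 13, 21, 22} → SUM(o.amount)=861

Quinn | 197 ; Owen | 66 ; Liam | 861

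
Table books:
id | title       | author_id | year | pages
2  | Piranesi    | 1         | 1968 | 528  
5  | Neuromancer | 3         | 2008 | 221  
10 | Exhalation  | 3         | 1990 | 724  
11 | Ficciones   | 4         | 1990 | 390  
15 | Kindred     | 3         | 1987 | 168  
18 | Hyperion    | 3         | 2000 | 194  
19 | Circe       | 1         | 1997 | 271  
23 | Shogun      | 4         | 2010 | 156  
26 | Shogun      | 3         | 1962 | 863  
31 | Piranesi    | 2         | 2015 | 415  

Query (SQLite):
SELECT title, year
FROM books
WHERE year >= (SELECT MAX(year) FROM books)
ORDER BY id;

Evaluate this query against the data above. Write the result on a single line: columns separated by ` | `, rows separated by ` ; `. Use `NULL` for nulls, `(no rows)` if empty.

Scalar subquery: MAX(year) over all books rows = 2015.
Keep rows where year >= that value.

Piranesi | 2015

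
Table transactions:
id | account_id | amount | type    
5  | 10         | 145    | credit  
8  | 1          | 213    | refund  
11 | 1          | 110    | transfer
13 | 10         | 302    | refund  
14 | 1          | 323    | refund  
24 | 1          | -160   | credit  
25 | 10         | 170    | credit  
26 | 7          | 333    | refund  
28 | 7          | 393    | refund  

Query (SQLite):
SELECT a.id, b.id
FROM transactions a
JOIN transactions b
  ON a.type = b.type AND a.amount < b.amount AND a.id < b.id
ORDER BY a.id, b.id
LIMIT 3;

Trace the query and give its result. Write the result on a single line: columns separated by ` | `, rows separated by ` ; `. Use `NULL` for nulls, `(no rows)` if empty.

Pairs (a,b) with same type, a.amount < b.amount, a.id < b.id.
type groups: credit:{5,24,25} refund:{8,13,14,26,28} transfer:{11}
Ordered by (a.id, b.id); first 3.

5 | 25 ; 8 | 13 ; 8 | 14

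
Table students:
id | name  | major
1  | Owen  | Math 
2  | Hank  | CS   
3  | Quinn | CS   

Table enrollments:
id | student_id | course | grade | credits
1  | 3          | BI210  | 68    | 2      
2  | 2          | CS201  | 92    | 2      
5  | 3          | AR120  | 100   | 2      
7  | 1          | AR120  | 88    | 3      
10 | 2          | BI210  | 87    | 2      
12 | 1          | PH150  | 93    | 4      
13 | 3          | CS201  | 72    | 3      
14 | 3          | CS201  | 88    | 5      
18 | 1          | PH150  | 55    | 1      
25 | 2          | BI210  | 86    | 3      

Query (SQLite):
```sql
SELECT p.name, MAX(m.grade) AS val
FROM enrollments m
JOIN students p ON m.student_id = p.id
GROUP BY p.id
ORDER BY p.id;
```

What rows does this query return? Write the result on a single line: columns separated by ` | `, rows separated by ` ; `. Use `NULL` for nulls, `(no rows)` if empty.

Join each enrollments row to its students via student_id.
Group joined rows by students.id; compute MAX(m.grade) per group.
  1: ids {7, 12, 18} → MAX(m.grade)=93
  2: ids {2, 10, 25} → MAX(m.grade)=92
  3: ids {1, 5, 13, 14} → MAX(m.grade)=100

Owen | 93 ; Hank | 92 ; Quinn | 100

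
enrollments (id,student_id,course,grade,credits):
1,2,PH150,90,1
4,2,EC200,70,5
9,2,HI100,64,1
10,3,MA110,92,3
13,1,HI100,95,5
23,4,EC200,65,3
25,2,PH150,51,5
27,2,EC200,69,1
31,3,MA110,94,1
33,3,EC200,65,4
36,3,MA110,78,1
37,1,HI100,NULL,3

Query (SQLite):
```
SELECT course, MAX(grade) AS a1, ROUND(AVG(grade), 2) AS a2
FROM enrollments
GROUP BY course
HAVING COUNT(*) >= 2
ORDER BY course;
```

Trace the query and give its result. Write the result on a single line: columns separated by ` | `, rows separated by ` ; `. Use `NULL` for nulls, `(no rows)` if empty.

EC200 | 70 | 67.25 ; HI100 | 95 | 79.5 ; MA110 | 94 | 88 ; PH150 | 90 | 70.5

Group enrollments by course.
Per group compute: MAX(grade), ROUND(AVG(grade), 2).
HAVING: drop groups with fewer than 2 rows.
  EC200: ids {4, 23, 27, 33} → MAX(grade)=70, ROUND(AVG(grade), 2)=67.25
  HI100: ids {9, 13, 37} → MAX(grade)=95, ROUND(AVG(grade), 2)=79.5
  MA110: ids {10, 31, 36} → MAX(grade)=94, ROUND(AVG(grade), 2)=88
  PH150: ids {1, 25} → MAX(grade)=90, ROUND(AVG(grade), 2)=70.5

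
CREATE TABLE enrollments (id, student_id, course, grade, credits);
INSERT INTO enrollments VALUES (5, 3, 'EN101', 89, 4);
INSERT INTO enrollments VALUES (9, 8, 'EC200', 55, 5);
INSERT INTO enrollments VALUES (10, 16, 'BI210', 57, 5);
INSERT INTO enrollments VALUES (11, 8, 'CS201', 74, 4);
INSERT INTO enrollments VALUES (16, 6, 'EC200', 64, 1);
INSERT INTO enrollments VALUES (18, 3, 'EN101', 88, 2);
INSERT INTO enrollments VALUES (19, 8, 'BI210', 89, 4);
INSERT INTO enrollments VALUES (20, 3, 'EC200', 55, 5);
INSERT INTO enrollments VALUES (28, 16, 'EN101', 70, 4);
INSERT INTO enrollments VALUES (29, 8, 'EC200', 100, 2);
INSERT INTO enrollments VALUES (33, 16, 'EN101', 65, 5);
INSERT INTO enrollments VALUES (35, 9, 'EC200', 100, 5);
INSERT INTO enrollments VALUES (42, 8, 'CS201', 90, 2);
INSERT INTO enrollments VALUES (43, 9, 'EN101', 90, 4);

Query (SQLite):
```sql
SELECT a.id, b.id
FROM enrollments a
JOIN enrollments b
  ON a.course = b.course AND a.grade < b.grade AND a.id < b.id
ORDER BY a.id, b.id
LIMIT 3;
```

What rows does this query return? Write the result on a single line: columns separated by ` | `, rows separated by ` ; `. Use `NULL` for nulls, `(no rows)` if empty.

Pairs (a,b) with same course, a.grade < b.grade, a.id < b.id.
course groups: BI210:{10,19} CS201:{11,42} EC200:{9,16,20,29,35} EN101:{5,18,28,33,43}
Ordered by (a.id, b.id); first 3.

5 | 43 ; 9 | 16 ; 9 | 29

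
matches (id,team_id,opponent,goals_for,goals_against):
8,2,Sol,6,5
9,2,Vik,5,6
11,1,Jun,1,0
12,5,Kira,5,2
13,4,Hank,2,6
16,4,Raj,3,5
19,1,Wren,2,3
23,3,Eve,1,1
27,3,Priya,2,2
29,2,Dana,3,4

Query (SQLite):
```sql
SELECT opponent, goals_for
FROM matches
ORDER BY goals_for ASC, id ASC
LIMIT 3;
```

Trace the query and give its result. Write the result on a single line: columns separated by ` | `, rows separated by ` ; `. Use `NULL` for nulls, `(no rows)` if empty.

Jun | 1 ; Eve | 1 ; Hank | 2

Sort by goals_for asc, tiebreak id asc: (1, id=11), (1, id=23), (2, id=13), (2, id=19), (2, id=27), (3, id=16) …. Take first 3.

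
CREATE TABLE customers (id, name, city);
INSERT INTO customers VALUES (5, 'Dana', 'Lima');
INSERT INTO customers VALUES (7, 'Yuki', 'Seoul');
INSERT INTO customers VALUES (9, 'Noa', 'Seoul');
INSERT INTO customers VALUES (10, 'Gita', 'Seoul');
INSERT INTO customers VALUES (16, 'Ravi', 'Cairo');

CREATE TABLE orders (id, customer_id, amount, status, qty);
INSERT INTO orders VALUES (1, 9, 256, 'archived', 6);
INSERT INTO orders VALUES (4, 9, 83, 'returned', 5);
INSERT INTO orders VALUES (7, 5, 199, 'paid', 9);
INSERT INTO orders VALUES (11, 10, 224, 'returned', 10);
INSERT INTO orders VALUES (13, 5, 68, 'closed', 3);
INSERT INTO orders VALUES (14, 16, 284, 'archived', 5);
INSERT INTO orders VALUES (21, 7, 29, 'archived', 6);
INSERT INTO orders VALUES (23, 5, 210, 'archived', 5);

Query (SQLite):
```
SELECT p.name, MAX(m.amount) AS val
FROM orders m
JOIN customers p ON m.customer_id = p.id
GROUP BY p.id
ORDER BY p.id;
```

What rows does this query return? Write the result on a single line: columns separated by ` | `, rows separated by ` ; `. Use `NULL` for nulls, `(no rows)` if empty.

Dana | 210 ; Yuki | 29 ; Noa | 256 ; Gita | 224 ; Ravi | 284

Join each orders row to its customers via customer_id.
Group joined rows by customers.id; compute MAX(m.amount) per group.
  5: ids {7, 13, 23} → MAX(m.amount)=210
  7: ids {21} → MAX(m.amount)=29
  9: ids {1, 4} → MAX(m.amount)=256
  10: ids {11} → MAX(m.amount)=224
  16: ids {14} → MAX(m.amount)=284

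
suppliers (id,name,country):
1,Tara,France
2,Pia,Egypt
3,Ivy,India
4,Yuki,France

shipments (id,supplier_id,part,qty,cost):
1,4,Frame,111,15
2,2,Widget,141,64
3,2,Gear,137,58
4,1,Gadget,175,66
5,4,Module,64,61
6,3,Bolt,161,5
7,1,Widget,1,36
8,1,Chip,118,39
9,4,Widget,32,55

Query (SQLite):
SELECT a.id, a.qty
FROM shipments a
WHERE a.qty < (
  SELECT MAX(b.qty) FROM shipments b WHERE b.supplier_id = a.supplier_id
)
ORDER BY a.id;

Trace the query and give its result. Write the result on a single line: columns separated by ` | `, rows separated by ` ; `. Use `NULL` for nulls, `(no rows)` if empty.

3 | 137 ; 5 | 64 ; 7 | 1 ; 8 | 118 ; 9 | 32

For each shipments row a, compute MAX(qty) over rows sharing a.supplier_id.
Keep row a if a.qty < that per-group MAX.
  supplier_id=1: MAX(qty) = 175
  supplier_id=2: MAX(qty) = 141
  supplier_id=3: MAX(qty) = 161
  supplier_id=4: MAX(qty) = 111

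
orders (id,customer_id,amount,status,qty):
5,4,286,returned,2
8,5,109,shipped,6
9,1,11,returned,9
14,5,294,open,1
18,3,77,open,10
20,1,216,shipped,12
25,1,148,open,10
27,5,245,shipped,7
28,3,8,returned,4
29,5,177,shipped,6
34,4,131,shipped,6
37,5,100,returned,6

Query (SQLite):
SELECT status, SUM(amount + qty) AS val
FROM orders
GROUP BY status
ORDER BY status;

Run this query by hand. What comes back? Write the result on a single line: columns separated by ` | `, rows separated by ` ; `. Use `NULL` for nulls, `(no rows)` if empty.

open | 540 ; returned | 426 ; shipped | 915

For each row compute amount + qty.
Group by status; take SUM of the expression per group.
  open: ids {14, 18, 25} → SUM(amount + qty)=540
  returned: ids {5, 9, 28, 37} → SUM(amount + qty)=426
  shipped: ids {8, 20, 27, 29, 34} → SUM(amount + qty)=915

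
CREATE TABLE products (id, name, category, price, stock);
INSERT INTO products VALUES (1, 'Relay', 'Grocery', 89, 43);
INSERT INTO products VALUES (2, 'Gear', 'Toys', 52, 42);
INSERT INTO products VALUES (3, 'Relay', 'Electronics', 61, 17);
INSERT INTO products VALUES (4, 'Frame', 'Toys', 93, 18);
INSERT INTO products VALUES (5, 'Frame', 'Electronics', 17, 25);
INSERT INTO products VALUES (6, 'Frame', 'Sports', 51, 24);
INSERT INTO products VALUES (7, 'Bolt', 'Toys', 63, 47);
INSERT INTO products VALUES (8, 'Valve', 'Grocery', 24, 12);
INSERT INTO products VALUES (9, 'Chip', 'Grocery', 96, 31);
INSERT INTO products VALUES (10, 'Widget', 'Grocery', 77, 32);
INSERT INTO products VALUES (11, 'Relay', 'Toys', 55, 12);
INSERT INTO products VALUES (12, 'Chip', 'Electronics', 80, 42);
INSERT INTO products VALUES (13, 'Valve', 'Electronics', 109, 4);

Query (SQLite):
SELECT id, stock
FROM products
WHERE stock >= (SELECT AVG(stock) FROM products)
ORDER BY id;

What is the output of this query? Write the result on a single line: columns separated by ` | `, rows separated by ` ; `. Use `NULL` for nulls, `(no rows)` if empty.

Scalar subquery: AVG(stock) over all products rows = 26.846154 (≈; comparison uses full precision).
Keep rows where stock >= that value.

1 | 43 ; 2 | 42 ; 7 | 47 ; 9 | 31 ; 10 | 32 ; 12 | 42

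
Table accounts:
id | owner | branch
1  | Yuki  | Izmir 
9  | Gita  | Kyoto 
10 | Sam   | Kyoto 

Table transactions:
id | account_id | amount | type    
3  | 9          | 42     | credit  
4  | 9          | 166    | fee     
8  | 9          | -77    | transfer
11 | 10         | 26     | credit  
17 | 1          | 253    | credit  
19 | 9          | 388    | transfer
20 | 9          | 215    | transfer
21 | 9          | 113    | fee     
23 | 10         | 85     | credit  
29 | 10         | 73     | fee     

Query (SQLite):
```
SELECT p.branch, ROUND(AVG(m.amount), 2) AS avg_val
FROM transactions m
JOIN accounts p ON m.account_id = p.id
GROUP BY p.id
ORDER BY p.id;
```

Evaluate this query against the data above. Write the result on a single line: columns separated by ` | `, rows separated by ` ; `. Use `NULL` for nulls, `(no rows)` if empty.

Izmir | 253 ; Kyoto | 141.17 ; Kyoto | 61.33

Join each transactions row to its accounts via account_id.
Group joined rows by accounts.id; compute ROUND(AVG(m.amount), 2) per group.
  1: ids {17} → ROUND(AVG(m.amount), 2)=253
  9: ids {3, 4, 8, 19, 20, 21} → ROUND(AVG(m.amount), 2)=141.17
  10: ids {11, 23, 29} → ROUND(AVG(m.amount), 2)=61.33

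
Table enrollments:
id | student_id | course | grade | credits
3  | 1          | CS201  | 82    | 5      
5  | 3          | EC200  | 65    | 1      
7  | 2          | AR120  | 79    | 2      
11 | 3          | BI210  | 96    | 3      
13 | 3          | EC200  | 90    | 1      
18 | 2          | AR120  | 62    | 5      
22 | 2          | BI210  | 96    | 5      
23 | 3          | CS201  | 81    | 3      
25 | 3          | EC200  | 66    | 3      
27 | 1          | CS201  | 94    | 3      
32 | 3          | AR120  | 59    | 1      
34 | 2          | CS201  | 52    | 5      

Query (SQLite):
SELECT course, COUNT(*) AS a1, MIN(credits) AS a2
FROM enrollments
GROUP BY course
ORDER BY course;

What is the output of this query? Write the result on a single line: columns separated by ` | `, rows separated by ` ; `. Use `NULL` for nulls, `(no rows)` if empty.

Group enrollments by course.
Per group compute: COUNT(*), MIN(credits).
  AR120: ids {7, 18, 32} → COUNT(*)=3, MIN(credits)=1
  BI210: ids {11, 22} → COUNT(*)=2, MIN(credits)=3
  CS201: ids {3, 23, 27, 34} → COUNT(*)=4, MIN(credits)=3
  EC200: ids {5, 13, 25} → COUNT(*)=3, MIN(credits)=1

AR120 | 3 | 1 ; BI210 | 2 | 3 ; CS201 | 4 | 3 ; EC200 | 3 | 1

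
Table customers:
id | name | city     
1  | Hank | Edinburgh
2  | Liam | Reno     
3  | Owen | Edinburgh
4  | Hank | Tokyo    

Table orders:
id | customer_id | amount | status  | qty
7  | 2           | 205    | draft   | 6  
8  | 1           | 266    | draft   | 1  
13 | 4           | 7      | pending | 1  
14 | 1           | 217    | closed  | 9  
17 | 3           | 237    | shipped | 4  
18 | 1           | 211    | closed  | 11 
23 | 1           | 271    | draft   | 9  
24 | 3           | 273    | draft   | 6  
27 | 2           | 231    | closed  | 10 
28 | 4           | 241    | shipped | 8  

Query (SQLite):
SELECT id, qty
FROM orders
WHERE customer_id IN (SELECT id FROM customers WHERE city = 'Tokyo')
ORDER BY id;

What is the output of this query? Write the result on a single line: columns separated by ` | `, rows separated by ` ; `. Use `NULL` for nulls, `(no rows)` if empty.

13 | 1 ; 28 | 8

Inner query: customers.id where city = 'Tokyo'.
Outer: keep orders rows whose customer_id is in that set.
Inner query → {4}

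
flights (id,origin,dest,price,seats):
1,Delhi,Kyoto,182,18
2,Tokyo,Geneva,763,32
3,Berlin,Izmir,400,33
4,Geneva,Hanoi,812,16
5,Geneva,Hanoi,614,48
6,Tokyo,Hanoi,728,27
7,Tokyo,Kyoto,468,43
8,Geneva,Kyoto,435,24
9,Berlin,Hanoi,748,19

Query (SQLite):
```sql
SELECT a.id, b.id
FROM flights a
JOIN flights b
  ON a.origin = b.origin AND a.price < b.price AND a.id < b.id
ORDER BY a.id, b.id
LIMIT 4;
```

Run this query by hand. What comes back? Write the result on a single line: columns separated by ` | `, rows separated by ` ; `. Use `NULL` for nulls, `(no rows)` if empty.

3 | 9

Pairs (a,b) with same origin, a.price < b.price, a.id < b.id.
origin groups: Berlin:{3,9} Delhi:{1} Geneva:{4,5,8} Tokyo:{2,6,7}
Ordered by (a.id, b.id); first 4.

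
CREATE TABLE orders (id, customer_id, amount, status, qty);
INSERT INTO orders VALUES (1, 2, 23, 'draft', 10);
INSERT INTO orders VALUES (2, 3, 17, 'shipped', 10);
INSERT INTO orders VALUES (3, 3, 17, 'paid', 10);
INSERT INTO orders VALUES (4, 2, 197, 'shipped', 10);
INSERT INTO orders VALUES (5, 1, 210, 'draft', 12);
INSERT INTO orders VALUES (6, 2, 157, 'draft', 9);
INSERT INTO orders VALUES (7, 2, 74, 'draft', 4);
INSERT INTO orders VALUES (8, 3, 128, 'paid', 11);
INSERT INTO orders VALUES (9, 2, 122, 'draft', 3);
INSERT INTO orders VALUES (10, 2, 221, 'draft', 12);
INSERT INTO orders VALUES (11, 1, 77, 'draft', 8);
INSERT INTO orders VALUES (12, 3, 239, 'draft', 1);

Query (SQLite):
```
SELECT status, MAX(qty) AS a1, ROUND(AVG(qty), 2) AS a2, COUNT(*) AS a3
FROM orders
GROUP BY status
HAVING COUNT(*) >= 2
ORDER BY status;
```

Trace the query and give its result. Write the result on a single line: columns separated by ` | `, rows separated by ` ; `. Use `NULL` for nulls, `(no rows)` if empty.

Group orders by status.
Per group compute: MAX(qty), ROUND(AVG(qty), 2), COUNT(*).
HAVING: drop groups with fewer than 2 rows.
  draft: ids {1, 5, 6, 7, 9, 10, 11, 12} → MAX(qty)=12, ROUND(AVG(qty), 2)=7.38, COUNT(*)=8
  paid: ids {3, 8} → MAX(qty)=11, ROUND(AVG(qty), 2)=10.5, COUNT(*)=2
  shipped: ids {2, 4} → MAX(qty)=10, ROUND(AVG(qty), 2)=10, COUNT(*)=2

draft | 12 | 7.38 | 8 ; paid | 11 | 10.5 | 2 ; shipped | 10 | 10 | 2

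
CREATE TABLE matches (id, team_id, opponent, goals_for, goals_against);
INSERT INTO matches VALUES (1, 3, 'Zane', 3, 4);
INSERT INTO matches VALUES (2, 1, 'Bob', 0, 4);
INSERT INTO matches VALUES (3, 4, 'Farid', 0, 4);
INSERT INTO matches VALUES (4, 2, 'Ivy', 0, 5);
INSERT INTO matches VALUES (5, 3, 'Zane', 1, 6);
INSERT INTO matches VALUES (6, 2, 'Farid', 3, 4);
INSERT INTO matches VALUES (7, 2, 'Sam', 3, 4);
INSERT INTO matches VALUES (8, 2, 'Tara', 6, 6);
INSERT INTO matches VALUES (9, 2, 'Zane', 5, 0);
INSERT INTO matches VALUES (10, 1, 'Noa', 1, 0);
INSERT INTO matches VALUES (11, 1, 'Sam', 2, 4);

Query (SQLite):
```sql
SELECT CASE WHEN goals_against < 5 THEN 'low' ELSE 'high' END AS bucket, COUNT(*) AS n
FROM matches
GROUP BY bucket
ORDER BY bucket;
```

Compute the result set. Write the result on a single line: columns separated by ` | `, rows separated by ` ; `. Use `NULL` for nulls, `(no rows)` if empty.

Bucket rows by goals_against < 5 → 'low' else 'high'; count each bucket.

high | 3 ; low | 8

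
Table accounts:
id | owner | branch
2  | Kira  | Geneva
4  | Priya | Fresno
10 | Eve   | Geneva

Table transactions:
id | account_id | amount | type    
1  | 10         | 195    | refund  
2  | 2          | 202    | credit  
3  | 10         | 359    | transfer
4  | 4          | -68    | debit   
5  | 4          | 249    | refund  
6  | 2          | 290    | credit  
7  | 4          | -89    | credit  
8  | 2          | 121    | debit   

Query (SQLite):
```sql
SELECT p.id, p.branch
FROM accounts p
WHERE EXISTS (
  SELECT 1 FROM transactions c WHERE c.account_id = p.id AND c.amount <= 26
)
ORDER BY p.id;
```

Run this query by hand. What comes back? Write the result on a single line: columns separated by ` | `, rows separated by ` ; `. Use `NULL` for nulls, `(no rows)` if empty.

4 | Fresno

For each accounts row, check whether any transactions with matching account_id has amount <= 26.
Keep rows where that is true.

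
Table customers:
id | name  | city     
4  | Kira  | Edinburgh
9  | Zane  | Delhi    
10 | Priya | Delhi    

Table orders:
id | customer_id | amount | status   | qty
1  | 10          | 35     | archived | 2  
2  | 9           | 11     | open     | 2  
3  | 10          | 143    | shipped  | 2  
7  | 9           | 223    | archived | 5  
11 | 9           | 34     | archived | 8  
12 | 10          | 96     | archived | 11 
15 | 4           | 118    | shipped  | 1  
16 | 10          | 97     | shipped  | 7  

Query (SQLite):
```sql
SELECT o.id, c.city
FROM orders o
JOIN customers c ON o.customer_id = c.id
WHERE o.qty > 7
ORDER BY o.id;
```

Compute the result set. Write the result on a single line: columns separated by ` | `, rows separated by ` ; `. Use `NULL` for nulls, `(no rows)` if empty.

11 | Delhi ; 12 | Delhi

Each orders row matches the customers row where customer_id = customers.id.
Then keep rows with o.qty > 7.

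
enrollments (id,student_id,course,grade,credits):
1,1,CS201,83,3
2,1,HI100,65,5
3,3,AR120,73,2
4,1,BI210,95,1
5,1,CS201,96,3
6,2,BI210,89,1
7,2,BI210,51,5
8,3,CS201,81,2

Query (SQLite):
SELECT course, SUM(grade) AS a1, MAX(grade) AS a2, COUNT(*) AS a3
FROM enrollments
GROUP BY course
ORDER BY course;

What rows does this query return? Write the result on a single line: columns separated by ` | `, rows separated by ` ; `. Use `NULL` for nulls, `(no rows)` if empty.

AR120 | 73 | 73 | 1 ; BI210 | 235 | 95 | 3 ; CS201 | 260 | 96 | 3 ; HI100 | 65 | 65 | 1

Group enrollments by course.
Per group compute: SUM(grade), MAX(grade), COUNT(*).
  AR120: ids {3} → SUM(grade)=73, MAX(grade)=73, COUNT(*)=1
  BI210: ids {4, 6, 7} → SUM(grade)=235, MAX(grade)=95, COUNT(*)=3
  CS201: ids {1, 5, 8} → SUM(grade)=260, MAX(grade)=96, COUNT(*)=3
  HI100: ids {2} → SUM(grade)=65, MAX(grade)=65, COUNT(*)=1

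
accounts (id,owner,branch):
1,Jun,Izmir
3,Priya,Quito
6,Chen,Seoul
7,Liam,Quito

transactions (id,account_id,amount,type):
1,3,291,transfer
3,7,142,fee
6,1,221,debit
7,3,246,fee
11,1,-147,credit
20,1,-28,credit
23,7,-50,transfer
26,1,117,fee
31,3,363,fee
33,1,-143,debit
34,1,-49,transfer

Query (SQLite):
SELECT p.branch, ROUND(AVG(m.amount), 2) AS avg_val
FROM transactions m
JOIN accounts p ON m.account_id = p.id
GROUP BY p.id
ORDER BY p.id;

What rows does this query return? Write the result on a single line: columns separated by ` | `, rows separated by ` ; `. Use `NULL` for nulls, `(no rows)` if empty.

Izmir | -4.83 ; Quito | 300 ; Quito | 46

Join each transactions row to its accounts via account_id.
Group joined rows by accounts.id; compute ROUND(AVG(m.amount), 2) per group.
  1: ids {6, 11, 20, 26, 33, 34} → ROUND(AVG(m.amount), 2)=-4.83
  3: ids {1, 7, 31} → ROUND(AVG(m.amount), 2)=300
  7: ids {3, 23} → ROUND(AVG(m.amount), 2)=46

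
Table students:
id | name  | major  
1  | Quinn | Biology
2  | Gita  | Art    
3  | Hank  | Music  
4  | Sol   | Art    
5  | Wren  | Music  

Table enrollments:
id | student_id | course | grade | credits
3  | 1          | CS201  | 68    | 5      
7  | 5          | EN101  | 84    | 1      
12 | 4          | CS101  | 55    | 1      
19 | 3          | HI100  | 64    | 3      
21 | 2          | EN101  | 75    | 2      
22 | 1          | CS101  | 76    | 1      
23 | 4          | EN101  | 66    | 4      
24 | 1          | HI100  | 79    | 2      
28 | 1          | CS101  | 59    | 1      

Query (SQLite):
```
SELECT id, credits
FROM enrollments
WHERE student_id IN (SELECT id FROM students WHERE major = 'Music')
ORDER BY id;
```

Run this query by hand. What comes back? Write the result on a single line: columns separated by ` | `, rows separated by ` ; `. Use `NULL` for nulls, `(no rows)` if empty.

Inner query: students.id where major = 'Music'.
Outer: keep enrollments rows whose student_id is in that set.
Inner query → {3, 5}

7 | 1 ; 19 | 3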